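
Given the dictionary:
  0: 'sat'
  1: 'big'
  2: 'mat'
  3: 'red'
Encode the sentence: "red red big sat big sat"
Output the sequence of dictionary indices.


Look up each word in the dictionary:
  'red' -> 3
  'red' -> 3
  'big' -> 1
  'sat' -> 0
  'big' -> 1
  'sat' -> 0

Encoded: [3, 3, 1, 0, 1, 0]


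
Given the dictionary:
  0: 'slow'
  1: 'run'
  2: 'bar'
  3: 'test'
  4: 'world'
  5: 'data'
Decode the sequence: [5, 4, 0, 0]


Look up each index in the dictionary:
  5 -> 'data'
  4 -> 'world'
  0 -> 'slow'
  0 -> 'slow'

Decoded: "data world slow slow"


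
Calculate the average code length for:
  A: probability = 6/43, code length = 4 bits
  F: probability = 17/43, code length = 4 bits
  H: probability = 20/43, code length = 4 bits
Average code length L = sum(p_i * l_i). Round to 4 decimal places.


Weighted contributions p_i * l_i:
  A: (6/43) * 4 = 24/43
  F: (17/43) * 4 = 68/43
  H: (20/43) * 4 = 80/43
Sum = (24 + 68 + 80)/43 = 172/43

L = 172/43 = 4.0000 bits/symbol


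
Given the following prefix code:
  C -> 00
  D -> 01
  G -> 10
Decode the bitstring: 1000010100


Decoding step by step:
Bits 10 -> G
Bits 00 -> C
Bits 01 -> D
Bits 01 -> D
Bits 00 -> C


Decoded message: GCDDC


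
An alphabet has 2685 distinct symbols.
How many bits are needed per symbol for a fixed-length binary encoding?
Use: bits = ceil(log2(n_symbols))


log2(2685) = 11.3907
Bracket: 2^11 = 2048 < 2685 <= 2^12 = 4096
So ceil(log2(2685)) = 12

bits = ceil(log2(2685)) = ceil(11.3907) = 12 bits


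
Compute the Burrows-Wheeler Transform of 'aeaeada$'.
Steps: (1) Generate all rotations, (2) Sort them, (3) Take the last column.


Rotations (sorted):
  0: $aeaeada -> last char: a
  1: a$aeaead -> last char: d
  2: ada$aeae -> last char: e
  3: aeada$ae -> last char: e
  4: aeaeada$ -> last char: $
  5: da$aeaea -> last char: a
  6: eada$aea -> last char: a
  7: eaeada$a -> last char: a


BWT = adee$aaa


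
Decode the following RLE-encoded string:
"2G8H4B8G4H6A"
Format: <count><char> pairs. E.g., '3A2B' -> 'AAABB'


Expanding each <count><char> pair:
  2G -> 'GG'
  8H -> 'HHHHHHHH'
  4B -> 'BBBB'
  8G -> 'GGGGGGGG'
  4H -> 'HHHH'
  6A -> 'AAAAAA'

Decoded = GGHHHHHHHHBBBBGGGGGGGGHHHHAAAAAA


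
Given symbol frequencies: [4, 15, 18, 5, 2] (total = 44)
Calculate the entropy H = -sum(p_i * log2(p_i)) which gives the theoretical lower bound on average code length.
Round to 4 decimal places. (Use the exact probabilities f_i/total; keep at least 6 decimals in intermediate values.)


Per-symbol terms -p_i * log2(p_i) with p_i = f_i/44:
  p = 4/44 = 0.090909: log2(p) = -3.459432, -p*log2(p) = 0.314494
  p = 15/44 = 0.340909: log2(p) = -1.552541, -p*log2(p) = 0.529275
  p = 18/44 = 0.409091: log2(p) = -1.289507, -p*log2(p) = 0.527525
  p = 5/44 = 0.113636: log2(p) = -3.137504, -p*log2(p) = 0.356534
  p = 2/44 = 0.045455: log2(p) = -4.459432, -p*log2(p) = 0.202701
H = 0.314494 + 0.529275 + 0.527525 + 0.356534 + 0.202701 = 1.930529

H = 1.9305 bits/symbol


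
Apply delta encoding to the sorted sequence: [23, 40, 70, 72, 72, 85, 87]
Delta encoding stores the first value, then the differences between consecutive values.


First value: 23
Deltas:
  40 - 23 = 17
  70 - 40 = 30
  72 - 70 = 2
  72 - 72 = 0
  85 - 72 = 13
  87 - 85 = 2


Delta encoded: [23, 17, 30, 2, 0, 13, 2]


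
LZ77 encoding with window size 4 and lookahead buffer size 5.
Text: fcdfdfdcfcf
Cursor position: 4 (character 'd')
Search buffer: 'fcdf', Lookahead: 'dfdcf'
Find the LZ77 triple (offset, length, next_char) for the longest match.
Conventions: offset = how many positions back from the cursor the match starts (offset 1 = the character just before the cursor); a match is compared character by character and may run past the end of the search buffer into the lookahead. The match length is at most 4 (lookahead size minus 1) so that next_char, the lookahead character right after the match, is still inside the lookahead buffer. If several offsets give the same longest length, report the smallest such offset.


Try each offset into the search buffer:
  offset=1 (pos 3, char 'f'): match length 0
  offset=2 (pos 2, char 'd'): match length 3
  offset=3 (pos 1, char 'c'): match length 0
  offset=4 (pos 0, char 'f'): match length 0
Longest match has length 3 at offset 2.
next_char = character at position 4 + 3 = 7 -> 'c'

Best match: offset=2, length=3 (matching 'dfd' starting at position 2)
LZ77 triple: (2, 3, 'c')


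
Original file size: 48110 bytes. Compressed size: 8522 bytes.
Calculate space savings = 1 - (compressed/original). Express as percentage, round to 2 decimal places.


ratio = compressed/original = 8522/48110 = 0.177136
savings = 1 - ratio = 1 - 0.177136 = 0.822864
as a percentage: 0.822864 * 100 = 82.29%

Space savings = 1 - 8522/48110 = 82.29%


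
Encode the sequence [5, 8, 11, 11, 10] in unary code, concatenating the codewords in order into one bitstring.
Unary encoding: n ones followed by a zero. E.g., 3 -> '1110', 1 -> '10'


Encode each number as n ones followed by a terminating 0:
  5 -> 111110 (6 bits)
  8 -> 111111110 (9 bits)
  11 -> 111111111110 (12 bits)
  11 -> 111111111110 (12 bits)
  10 -> 11111111110 (11 bits)
Total length = 6 + 9 + 12 + 12 + 11 = 50 bits.

Unary([5, 8, 11, 11, 10]) = 11111011111111011111111111011111111111011111111110 (50 bits)


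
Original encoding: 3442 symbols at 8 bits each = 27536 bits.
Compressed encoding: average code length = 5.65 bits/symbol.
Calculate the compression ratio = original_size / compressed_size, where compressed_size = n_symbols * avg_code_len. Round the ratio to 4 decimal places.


original_size = n_symbols * orig_bits = 3442 * 8 = 27536 bits
compressed_size = n_symbols * avg_code_len = 3442 * 5.65 = 19447.3 bits
ratio = original_size / compressed_size = 27536 / 19447.3 = 1.4159

Compression ratio = 1.4159


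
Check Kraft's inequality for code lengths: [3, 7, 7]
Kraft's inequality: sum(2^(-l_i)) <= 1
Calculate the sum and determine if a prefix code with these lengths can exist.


Sum = 2^(-3) + 2^(-7) + 2^(-7)
    = 0.125 + 0.0078125 + 0.0078125
    = 18/128 = 0.140625
Since 0.140625 <= 1, Kraft's inequality IS satisfied.
A prefix code with these lengths CAN exist.

Kraft sum = 0.140625. Satisfied.


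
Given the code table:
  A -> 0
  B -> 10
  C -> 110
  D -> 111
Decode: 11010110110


Decoding:
110 -> C
10 -> B
110 -> C
110 -> C


Result: CBCC


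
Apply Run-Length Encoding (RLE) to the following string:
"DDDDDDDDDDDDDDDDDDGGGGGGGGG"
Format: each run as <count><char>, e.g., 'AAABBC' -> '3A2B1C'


Scanning runs left to right:
  i=0: run of 'D' x 18 -> '18D'
  i=18: run of 'G' x 9 -> '9G'

RLE = 18D9G


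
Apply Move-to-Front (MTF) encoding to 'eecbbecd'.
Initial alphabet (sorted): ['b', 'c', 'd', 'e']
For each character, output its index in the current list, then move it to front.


MTF encoding:
'e': index 3 in ['b', 'c', 'd', 'e'] -> ['e', 'b', 'c', 'd']
'e': index 0 in ['e', 'b', 'c', 'd'] -> ['e', 'b', 'c', 'd']
'c': index 2 in ['e', 'b', 'c', 'd'] -> ['c', 'e', 'b', 'd']
'b': index 2 in ['c', 'e', 'b', 'd'] -> ['b', 'c', 'e', 'd']
'b': index 0 in ['b', 'c', 'e', 'd'] -> ['b', 'c', 'e', 'd']
'e': index 2 in ['b', 'c', 'e', 'd'] -> ['e', 'b', 'c', 'd']
'c': index 2 in ['e', 'b', 'c', 'd'] -> ['c', 'e', 'b', 'd']
'd': index 3 in ['c', 'e', 'b', 'd'] -> ['d', 'c', 'e', 'b']


Output: [3, 0, 2, 2, 0, 2, 2, 3]


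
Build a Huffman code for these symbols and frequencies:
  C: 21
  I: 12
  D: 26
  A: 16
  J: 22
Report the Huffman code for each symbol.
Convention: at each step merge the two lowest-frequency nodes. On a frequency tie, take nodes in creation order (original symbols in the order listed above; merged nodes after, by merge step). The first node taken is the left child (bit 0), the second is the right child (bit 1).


Huffman tree construction:
Step 1: Merge I(12) + A(16) = 28
Step 2: Merge C(21) + J(22) = 43
Step 3: Merge D(26) + (I+A)(28) = 54
Step 4: Merge (C+J)(43) + (D+(I+A))(54) = 97
Read each symbol's code off the tree from the root (left child = 0, right child = 1).

Codes:
  C: 00 (length 2)
  I: 110 (length 3)
  D: 10 (length 2)
  A: 111 (length 3)
  J: 01 (length 2)
Average code length: 222/97 = 2.2887 bits/symbol


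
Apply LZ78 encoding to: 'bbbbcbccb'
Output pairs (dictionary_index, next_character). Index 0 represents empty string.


LZ78 encoding steps:
Dictionary: {0: ''}
Step 1: w='' (idx 0), next='b' -> output (0, 'b'), add 'b' as idx 1
Step 2: w='b' (idx 1), next='b' -> output (1, 'b'), add 'bb' as idx 2
Step 3: w='b' (idx 1), next='c' -> output (1, 'c'), add 'bc' as idx 3
Step 4: w='bc' (idx 3), next='c' -> output (3, 'c'), add 'bcc' as idx 4
Step 5: w='b' (idx 1), end of input -> output (1, '')


Encoded: [(0, 'b'), (1, 'b'), (1, 'c'), (3, 'c'), (1, '')]


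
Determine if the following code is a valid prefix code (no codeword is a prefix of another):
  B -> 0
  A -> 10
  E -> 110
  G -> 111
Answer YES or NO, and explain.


Checking each pair (does one codeword prefix another?):
  B='0' vs A='10': no prefix
  B='0' vs E='110': no prefix
  B='0' vs G='111': no prefix
  A='10' vs B='0': no prefix
  A='10' vs E='110': no prefix
  A='10' vs G='111': no prefix
  E='110' vs B='0': no prefix
  E='110' vs A='10': no prefix
  E='110' vs G='111': no prefix
  G='111' vs B='0': no prefix
  G='111' vs A='10': no prefix
  G='111' vs E='110': no prefix
No violation found over all pairs.

YES -- this is a valid prefix code. No codeword is a prefix of any other codeword.


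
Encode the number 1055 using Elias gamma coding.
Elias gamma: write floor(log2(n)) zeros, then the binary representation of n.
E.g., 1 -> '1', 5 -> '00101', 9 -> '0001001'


num_bits = floor(log2(1055)) + 1 = 11
leading_zeros = num_bits - 1 = 10
binary(1055) = 10000011111

Elias gamma(1055) = '0000000000' + '10000011111' = 000000000010000011111 (21 bits)


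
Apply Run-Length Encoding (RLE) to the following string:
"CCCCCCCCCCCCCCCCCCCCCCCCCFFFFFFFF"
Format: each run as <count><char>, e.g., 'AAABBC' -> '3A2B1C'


Scanning runs left to right:
  i=0: run of 'C' x 25 -> '25C'
  i=25: run of 'F' x 8 -> '8F'

RLE = 25C8F


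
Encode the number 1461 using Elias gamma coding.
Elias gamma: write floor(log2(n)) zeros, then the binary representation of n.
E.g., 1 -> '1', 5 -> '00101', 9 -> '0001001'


num_bits = floor(log2(1461)) + 1 = 11
leading_zeros = num_bits - 1 = 10
binary(1461) = 10110110101

Elias gamma(1461) = '0000000000' + '10110110101' = 000000000010110110101 (21 bits)


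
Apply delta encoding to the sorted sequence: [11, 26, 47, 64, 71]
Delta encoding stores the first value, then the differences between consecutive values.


First value: 11
Deltas:
  26 - 11 = 15
  47 - 26 = 21
  64 - 47 = 17
  71 - 64 = 7


Delta encoded: [11, 15, 21, 17, 7]


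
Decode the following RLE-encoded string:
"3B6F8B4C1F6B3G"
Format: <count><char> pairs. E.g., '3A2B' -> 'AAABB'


Expanding each <count><char> pair:
  3B -> 'BBB'
  6F -> 'FFFFFF'
  8B -> 'BBBBBBBB'
  4C -> 'CCCC'
  1F -> 'F'
  6B -> 'BBBBBB'
  3G -> 'GGG'

Decoded = BBBFFFFFFBBBBBBBBCCCCFBBBBBBGGG


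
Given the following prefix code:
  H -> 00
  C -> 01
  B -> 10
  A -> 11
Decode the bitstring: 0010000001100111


Decoding step by step:
Bits 00 -> H
Bits 10 -> B
Bits 00 -> H
Bits 00 -> H
Bits 01 -> C
Bits 10 -> B
Bits 01 -> C
Bits 11 -> A


Decoded message: HBHHCBCA


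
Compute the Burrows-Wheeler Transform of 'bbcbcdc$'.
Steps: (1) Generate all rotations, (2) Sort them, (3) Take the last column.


Rotations (sorted):
  0: $bbcbcdc -> last char: c
  1: bbcbcdc$ -> last char: $
  2: bcbcdc$b -> last char: b
  3: bcdc$bbc -> last char: c
  4: c$bbcbcd -> last char: d
  5: cbcdc$bb -> last char: b
  6: cdc$bbcb -> last char: b
  7: dc$bbcbc -> last char: c


BWT = c$bcdbbc


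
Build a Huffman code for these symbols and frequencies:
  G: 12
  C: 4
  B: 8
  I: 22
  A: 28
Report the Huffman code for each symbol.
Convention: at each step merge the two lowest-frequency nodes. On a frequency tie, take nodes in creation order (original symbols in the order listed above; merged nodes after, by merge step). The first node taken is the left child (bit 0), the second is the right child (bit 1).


Huffman tree construction:
Step 1: Merge C(4) + B(8) = 12
Step 2: Merge G(12) + (C+B)(12) = 24
Step 3: Merge I(22) + (G+(C+B))(24) = 46
Step 4: Merge A(28) + (I+(G+(C+B)))(46) = 74
Read each symbol's code off the tree from the root (left child = 0, right child = 1).

Codes:
  G: 110 (length 3)
  C: 1110 (length 4)
  B: 1111 (length 4)
  I: 10 (length 2)
  A: 0 (length 1)
Average code length: 156/74 = 2.1081 bits/symbol


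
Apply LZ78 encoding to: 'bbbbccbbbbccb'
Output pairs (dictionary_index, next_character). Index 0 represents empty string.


LZ78 encoding steps:
Dictionary: {0: ''}
Step 1: w='' (idx 0), next='b' -> output (0, 'b'), add 'b' as idx 1
Step 2: w='b' (idx 1), next='b' -> output (1, 'b'), add 'bb' as idx 2
Step 3: w='b' (idx 1), next='c' -> output (1, 'c'), add 'bc' as idx 3
Step 4: w='' (idx 0), next='c' -> output (0, 'c'), add 'c' as idx 4
Step 5: w='bb' (idx 2), next='b' -> output (2, 'b'), add 'bbb' as idx 5
Step 6: w='bc' (idx 3), next='c' -> output (3, 'c'), add 'bcc' as idx 6
Step 7: w='b' (idx 1), end of input -> output (1, '')


Encoded: [(0, 'b'), (1, 'b'), (1, 'c'), (0, 'c'), (2, 'b'), (3, 'c'), (1, '')]


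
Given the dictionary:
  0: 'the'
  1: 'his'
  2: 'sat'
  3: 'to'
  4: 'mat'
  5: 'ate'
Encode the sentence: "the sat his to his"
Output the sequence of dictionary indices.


Look up each word in the dictionary:
  'the' -> 0
  'sat' -> 2
  'his' -> 1
  'to' -> 3
  'his' -> 1

Encoded: [0, 2, 1, 3, 1]


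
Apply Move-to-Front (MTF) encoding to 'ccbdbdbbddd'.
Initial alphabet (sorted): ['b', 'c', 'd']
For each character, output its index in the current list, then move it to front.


MTF encoding:
'c': index 1 in ['b', 'c', 'd'] -> ['c', 'b', 'd']
'c': index 0 in ['c', 'b', 'd'] -> ['c', 'b', 'd']
'b': index 1 in ['c', 'b', 'd'] -> ['b', 'c', 'd']
'd': index 2 in ['b', 'c', 'd'] -> ['d', 'b', 'c']
'b': index 1 in ['d', 'b', 'c'] -> ['b', 'd', 'c']
'd': index 1 in ['b', 'd', 'c'] -> ['d', 'b', 'c']
'b': index 1 in ['d', 'b', 'c'] -> ['b', 'd', 'c']
'b': index 0 in ['b', 'd', 'c'] -> ['b', 'd', 'c']
'd': index 1 in ['b', 'd', 'c'] -> ['d', 'b', 'c']
'd': index 0 in ['d', 'b', 'c'] -> ['d', 'b', 'c']
'd': index 0 in ['d', 'b', 'c'] -> ['d', 'b', 'c']


Output: [1, 0, 1, 2, 1, 1, 1, 0, 1, 0, 0]


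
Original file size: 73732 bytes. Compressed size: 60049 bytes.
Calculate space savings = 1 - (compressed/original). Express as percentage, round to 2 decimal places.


ratio = compressed/original = 60049/73732 = 0.814423
savings = 1 - ratio = 1 - 0.814423 = 0.185577
as a percentage: 0.185577 * 100 = 18.56%

Space savings = 1 - 60049/73732 = 18.56%


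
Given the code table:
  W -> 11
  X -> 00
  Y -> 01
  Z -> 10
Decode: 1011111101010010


Decoding:
10 -> Z
11 -> W
11 -> W
11 -> W
01 -> Y
01 -> Y
00 -> X
10 -> Z


Result: ZWWWYYXZ


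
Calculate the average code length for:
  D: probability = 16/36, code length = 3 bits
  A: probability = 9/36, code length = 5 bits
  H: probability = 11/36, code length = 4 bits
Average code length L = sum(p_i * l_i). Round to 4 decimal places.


Weighted contributions p_i * l_i:
  D: (16/36) * 3 = 48/36
  A: (9/36) * 5 = 45/36
  H: (11/36) * 4 = 44/36
Sum = (48 + 45 + 44)/36 = 137/36

L = 137/36 = 3.8056 bits/symbol


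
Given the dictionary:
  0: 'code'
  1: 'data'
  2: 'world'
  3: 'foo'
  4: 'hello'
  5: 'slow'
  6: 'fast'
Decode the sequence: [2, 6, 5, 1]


Look up each index in the dictionary:
  2 -> 'world'
  6 -> 'fast'
  5 -> 'slow'
  1 -> 'data'

Decoded: "world fast slow data"


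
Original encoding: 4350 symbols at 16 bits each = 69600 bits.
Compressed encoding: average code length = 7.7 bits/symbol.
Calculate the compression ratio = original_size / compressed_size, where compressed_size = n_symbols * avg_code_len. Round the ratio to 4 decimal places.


original_size = n_symbols * orig_bits = 4350 * 16 = 69600 bits
compressed_size = n_symbols * avg_code_len = 4350 * 7.7 = 33495.0 bits
ratio = original_size / compressed_size = 69600 / 33495.0 = 2.0779

Compression ratio = 2.0779


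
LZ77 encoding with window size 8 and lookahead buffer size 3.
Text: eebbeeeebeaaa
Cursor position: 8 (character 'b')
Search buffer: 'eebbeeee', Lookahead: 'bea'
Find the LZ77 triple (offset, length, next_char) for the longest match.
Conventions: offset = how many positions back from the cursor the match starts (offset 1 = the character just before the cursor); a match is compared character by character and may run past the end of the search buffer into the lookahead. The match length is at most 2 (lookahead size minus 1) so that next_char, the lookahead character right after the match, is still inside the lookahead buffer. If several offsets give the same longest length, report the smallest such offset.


Try each offset into the search buffer:
  offset=1 (pos 7, char 'e'): match length 0
  offset=2 (pos 6, char 'e'): match length 0
  offset=3 (pos 5, char 'e'): match length 0
  offset=4 (pos 4, char 'e'): match length 0
  offset=5 (pos 3, char 'b'): match length 2
  offset=6 (pos 2, char 'b'): match length 1
  offset=7 (pos 1, char 'e'): match length 0
  offset=8 (pos 0, char 'e'): match length 0
Longest match has length 2 at offset 5.
next_char = character at position 8 + 2 = 10 -> 'a'

Best match: offset=5, length=2 (matching 'be' starting at position 3)
LZ77 triple: (5, 2, 'a')


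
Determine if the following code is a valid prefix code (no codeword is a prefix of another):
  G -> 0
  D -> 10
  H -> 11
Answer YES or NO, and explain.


Checking each pair (does one codeword prefix another?):
  G='0' vs D='10': no prefix
  G='0' vs H='11': no prefix
  D='10' vs G='0': no prefix
  D='10' vs H='11': no prefix
  H='11' vs G='0': no prefix
  H='11' vs D='10': no prefix
No violation found over all pairs.

YES -- this is a valid prefix code. No codeword is a prefix of any other codeword.


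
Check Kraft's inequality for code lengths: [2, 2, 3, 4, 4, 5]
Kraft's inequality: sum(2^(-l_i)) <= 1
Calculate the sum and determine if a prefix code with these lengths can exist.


Sum = 2^(-2) + 2^(-2) + 2^(-3) + 2^(-4) + 2^(-4) + 2^(-5)
    = 0.25 + 0.25 + 0.125 + 0.0625 + 0.0625 + 0.03125
    = 25/32 = 0.78125
Since 0.78125 <= 1, Kraft's inequality IS satisfied.
A prefix code with these lengths CAN exist.

Kraft sum = 0.78125. Satisfied.


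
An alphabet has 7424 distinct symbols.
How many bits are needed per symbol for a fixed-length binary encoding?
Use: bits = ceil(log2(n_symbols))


log2(7424) = 12.858
Bracket: 2^12 = 4096 < 7424 <= 2^13 = 8192
So ceil(log2(7424)) = 13

bits = ceil(log2(7424)) = ceil(12.858) = 13 bits


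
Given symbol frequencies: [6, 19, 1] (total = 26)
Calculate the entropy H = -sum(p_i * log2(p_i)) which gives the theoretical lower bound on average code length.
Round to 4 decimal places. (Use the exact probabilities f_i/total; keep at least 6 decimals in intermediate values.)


Per-symbol terms -p_i * log2(p_i) with p_i = f_i/26:
  p = 6/26 = 0.230769: log2(p) = -2.115477, -p*log2(p) = 0.488187
  p = 19/26 = 0.730769: log2(p) = -0.452512, -p*log2(p) = 0.330682
  p = 1/26 = 0.038462: log2(p) = -4.700440, -p*log2(p) = 0.180786
H = 0.488187 + 0.330682 + 0.180786 = 0.999655

H = 0.9997 bits/symbol


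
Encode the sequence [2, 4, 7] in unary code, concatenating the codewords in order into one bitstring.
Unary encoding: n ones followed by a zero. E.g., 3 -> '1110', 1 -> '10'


Encode each number as n ones followed by a terminating 0:
  2 -> 110 (3 bits)
  4 -> 11110 (5 bits)
  7 -> 11111110 (8 bits)
Total length = 3 + 5 + 8 = 16 bits.

Unary([2, 4, 7]) = 1101111011111110 (16 bits)


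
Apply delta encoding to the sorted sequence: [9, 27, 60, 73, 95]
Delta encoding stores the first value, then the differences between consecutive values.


First value: 9
Deltas:
  27 - 9 = 18
  60 - 27 = 33
  73 - 60 = 13
  95 - 73 = 22


Delta encoded: [9, 18, 33, 13, 22]


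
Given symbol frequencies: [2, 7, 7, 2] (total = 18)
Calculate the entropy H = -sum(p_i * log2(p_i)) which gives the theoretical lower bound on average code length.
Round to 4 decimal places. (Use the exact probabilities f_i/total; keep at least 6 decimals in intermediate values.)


Per-symbol terms -p_i * log2(p_i) with p_i = f_i/18:
  p = 2/18 = 0.111111: log2(p) = -3.169925, -p*log2(p) = 0.352214
  p = 7/18 = 0.388889: log2(p) = -1.362570, -p*log2(p) = 0.529888
  p = 7/18 = 0.388889: log2(p) = -1.362570, -p*log2(p) = 0.529888
  p = 2/18 = 0.111111: log2(p) = -3.169925, -p*log2(p) = 0.352214
H = 0.352214 + 0.529888 + 0.529888 + 0.352214 = 1.764204

H = 1.7642 bits/symbol


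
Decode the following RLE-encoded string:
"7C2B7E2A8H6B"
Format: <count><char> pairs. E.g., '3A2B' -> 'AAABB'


Expanding each <count><char> pair:
  7C -> 'CCCCCCC'
  2B -> 'BB'
  7E -> 'EEEEEEE'
  2A -> 'AA'
  8H -> 'HHHHHHHH'
  6B -> 'BBBBBB'

Decoded = CCCCCCCBBEEEEEEEAAHHHHHHHHBBBBBB


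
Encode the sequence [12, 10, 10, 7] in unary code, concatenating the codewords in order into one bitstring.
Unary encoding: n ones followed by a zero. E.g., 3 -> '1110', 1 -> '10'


Encode each number as n ones followed by a terminating 0:
  12 -> 1111111111110 (13 bits)
  10 -> 11111111110 (11 bits)
  10 -> 11111111110 (11 bits)
  7 -> 11111110 (8 bits)
Total length = 13 + 11 + 11 + 8 = 43 bits.

Unary([12, 10, 10, 7]) = 1111111111110111111111101111111111011111110 (43 bits)


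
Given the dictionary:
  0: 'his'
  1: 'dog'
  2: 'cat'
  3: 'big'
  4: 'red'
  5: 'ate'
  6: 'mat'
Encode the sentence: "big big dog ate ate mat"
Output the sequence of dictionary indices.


Look up each word in the dictionary:
  'big' -> 3
  'big' -> 3
  'dog' -> 1
  'ate' -> 5
  'ate' -> 5
  'mat' -> 6

Encoded: [3, 3, 1, 5, 5, 6]


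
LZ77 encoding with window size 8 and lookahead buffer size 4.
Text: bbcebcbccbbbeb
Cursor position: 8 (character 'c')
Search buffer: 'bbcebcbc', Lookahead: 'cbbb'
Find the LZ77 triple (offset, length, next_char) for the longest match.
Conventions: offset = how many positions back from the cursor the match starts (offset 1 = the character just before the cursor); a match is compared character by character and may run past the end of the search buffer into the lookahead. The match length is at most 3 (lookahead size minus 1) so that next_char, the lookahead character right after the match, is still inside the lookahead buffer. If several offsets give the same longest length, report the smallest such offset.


Try each offset into the search buffer:
  offset=1 (pos 7, char 'c'): match length 1
  offset=2 (pos 6, char 'b'): match length 0
  offset=3 (pos 5, char 'c'): match length 2
  offset=4 (pos 4, char 'b'): match length 0
  offset=5 (pos 3, char 'e'): match length 0
  offset=6 (pos 2, char 'c'): match length 1
  offset=7 (pos 1, char 'b'): match length 0
  offset=8 (pos 0, char 'b'): match length 0
Longest match has length 2 at offset 3.
next_char = character at position 8 + 2 = 10 -> 'b'

Best match: offset=3, length=2 (matching 'cb' starting at position 5)
LZ77 triple: (3, 2, 'b')


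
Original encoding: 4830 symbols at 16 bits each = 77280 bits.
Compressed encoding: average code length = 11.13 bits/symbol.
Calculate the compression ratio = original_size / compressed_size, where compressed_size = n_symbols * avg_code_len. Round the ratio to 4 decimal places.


original_size = n_symbols * orig_bits = 4830 * 16 = 77280 bits
compressed_size = n_symbols * avg_code_len = 4830 * 11.13 = 53757.9 bits
ratio = original_size / compressed_size = 77280 / 53757.9 = 1.4376

Compression ratio = 1.4376


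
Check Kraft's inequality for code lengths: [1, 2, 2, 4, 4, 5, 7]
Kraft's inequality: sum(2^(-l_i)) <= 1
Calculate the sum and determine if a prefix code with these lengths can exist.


Sum = 2^(-1) + 2^(-2) + 2^(-2) + 2^(-4) + 2^(-4) + 2^(-5) + 2^(-7)
    = 0.5 + 0.25 + 0.25 + 0.0625 + 0.0625 + 0.03125 + 0.0078125
    = 149/128 = 1.1640625
Since 1.1640625 > 1, Kraft's inequality is NOT satisfied.
A prefix code with these lengths CANNOT exist.

Kraft sum = 1.1640625. Not satisfied.


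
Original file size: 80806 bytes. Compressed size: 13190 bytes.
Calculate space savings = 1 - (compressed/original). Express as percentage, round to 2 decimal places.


ratio = compressed/original = 13190/80806 = 0.16323
savings = 1 - ratio = 1 - 0.16323 = 0.83677
as a percentage: 0.83677 * 100 = 83.68%

Space savings = 1 - 13190/80806 = 83.68%


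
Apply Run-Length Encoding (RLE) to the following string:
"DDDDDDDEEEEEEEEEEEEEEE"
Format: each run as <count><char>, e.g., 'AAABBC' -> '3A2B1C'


Scanning runs left to right:
  i=0: run of 'D' x 7 -> '7D'
  i=7: run of 'E' x 15 -> '15E'

RLE = 7D15E


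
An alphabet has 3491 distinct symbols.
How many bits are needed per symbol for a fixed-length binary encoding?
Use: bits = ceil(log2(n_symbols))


log2(3491) = 11.7694
Bracket: 2^11 = 2048 < 3491 <= 2^12 = 4096
So ceil(log2(3491)) = 12

bits = ceil(log2(3491)) = ceil(11.7694) = 12 bits


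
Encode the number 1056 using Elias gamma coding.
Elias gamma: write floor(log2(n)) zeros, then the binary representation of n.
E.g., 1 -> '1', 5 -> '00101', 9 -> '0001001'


num_bits = floor(log2(1056)) + 1 = 11
leading_zeros = num_bits - 1 = 10
binary(1056) = 10000100000

Elias gamma(1056) = '0000000000' + '10000100000' = 000000000010000100000 (21 bits)


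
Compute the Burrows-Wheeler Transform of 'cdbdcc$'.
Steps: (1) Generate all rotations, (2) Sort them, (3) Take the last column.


Rotations (sorted):
  0: $cdbdcc -> last char: c
  1: bdcc$cd -> last char: d
  2: c$cdbdc -> last char: c
  3: cc$cdbd -> last char: d
  4: cdbdcc$ -> last char: $
  5: dbdcc$c -> last char: c
  6: dcc$cdb -> last char: b


BWT = cdcd$cb


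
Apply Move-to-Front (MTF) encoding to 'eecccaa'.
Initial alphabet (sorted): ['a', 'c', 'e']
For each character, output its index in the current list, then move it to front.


MTF encoding:
'e': index 2 in ['a', 'c', 'e'] -> ['e', 'a', 'c']
'e': index 0 in ['e', 'a', 'c'] -> ['e', 'a', 'c']
'c': index 2 in ['e', 'a', 'c'] -> ['c', 'e', 'a']
'c': index 0 in ['c', 'e', 'a'] -> ['c', 'e', 'a']
'c': index 0 in ['c', 'e', 'a'] -> ['c', 'e', 'a']
'a': index 2 in ['c', 'e', 'a'] -> ['a', 'c', 'e']
'a': index 0 in ['a', 'c', 'e'] -> ['a', 'c', 'e']


Output: [2, 0, 2, 0, 0, 2, 0]


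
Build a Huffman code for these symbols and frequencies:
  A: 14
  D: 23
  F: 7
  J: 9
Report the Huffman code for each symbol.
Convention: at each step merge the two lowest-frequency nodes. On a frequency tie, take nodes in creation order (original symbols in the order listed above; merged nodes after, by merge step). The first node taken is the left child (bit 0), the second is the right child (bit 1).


Huffman tree construction:
Step 1: Merge F(7) + J(9) = 16
Step 2: Merge A(14) + (F+J)(16) = 30
Step 3: Merge D(23) + (A+(F+J))(30) = 53
Read each symbol's code off the tree from the root (left child = 0, right child = 1).

Codes:
  A: 10 (length 2)
  D: 0 (length 1)
  F: 110 (length 3)
  J: 111 (length 3)
Average code length: 99/53 = 1.8679 bits/symbol


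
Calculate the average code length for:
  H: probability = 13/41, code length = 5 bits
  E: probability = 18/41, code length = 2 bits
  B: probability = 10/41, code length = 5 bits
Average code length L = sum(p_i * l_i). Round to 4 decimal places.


Weighted contributions p_i * l_i:
  H: (13/41) * 5 = 65/41
  E: (18/41) * 2 = 36/41
  B: (10/41) * 5 = 50/41
Sum = (65 + 36 + 50)/41 = 151/41

L = 151/41 = 3.6829 bits/symbol


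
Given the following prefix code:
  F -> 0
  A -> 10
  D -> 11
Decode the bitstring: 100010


Decoding step by step:
Bits 10 -> A
Bits 0 -> F
Bits 0 -> F
Bits 10 -> A


Decoded message: AFFA


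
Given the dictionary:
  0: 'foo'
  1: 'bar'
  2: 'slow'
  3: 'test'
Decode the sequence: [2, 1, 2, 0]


Look up each index in the dictionary:
  2 -> 'slow'
  1 -> 'bar'
  2 -> 'slow'
  0 -> 'foo'

Decoded: "slow bar slow foo"


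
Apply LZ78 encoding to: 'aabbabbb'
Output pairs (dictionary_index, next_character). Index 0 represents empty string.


LZ78 encoding steps:
Dictionary: {0: ''}
Step 1: w='' (idx 0), next='a' -> output (0, 'a'), add 'a' as idx 1
Step 2: w='a' (idx 1), next='b' -> output (1, 'b'), add 'ab' as idx 2
Step 3: w='' (idx 0), next='b' -> output (0, 'b'), add 'b' as idx 3
Step 4: w='ab' (idx 2), next='b' -> output (2, 'b'), add 'abb' as idx 4
Step 5: w='b' (idx 3), end of input -> output (3, '')


Encoded: [(0, 'a'), (1, 'b'), (0, 'b'), (2, 'b'), (3, '')]


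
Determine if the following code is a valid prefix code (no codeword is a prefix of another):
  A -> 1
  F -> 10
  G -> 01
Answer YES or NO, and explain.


Checking each pair (does one codeword prefix another?):
  A='1' vs F='10': prefix -- VIOLATION

NO -- this is NOT a valid prefix code. A (1) is a prefix of F (10).


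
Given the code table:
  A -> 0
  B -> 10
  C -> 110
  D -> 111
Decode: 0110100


Decoding:
0 -> A
110 -> C
10 -> B
0 -> A


Result: ACBA


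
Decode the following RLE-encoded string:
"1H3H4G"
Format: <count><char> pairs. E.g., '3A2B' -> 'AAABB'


Expanding each <count><char> pair:
  1H -> 'H'
  3H -> 'HHH'
  4G -> 'GGGG'

Decoded = HHHHGGGG


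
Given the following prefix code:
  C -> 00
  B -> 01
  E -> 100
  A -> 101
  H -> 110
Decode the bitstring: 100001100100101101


Decoding step by step:
Bits 100 -> E
Bits 00 -> C
Bits 110 -> H
Bits 01 -> B
Bits 00 -> C
Bits 101 -> A
Bits 101 -> A


Decoded message: ECHBCAA


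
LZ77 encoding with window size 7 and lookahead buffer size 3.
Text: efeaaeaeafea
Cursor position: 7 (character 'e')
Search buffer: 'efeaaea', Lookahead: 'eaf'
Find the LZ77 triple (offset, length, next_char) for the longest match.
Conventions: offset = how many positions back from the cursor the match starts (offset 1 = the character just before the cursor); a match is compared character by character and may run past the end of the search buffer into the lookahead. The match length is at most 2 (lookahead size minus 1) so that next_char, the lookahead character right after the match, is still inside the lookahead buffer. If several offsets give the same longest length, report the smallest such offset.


Try each offset into the search buffer:
  offset=1 (pos 6, char 'a'): match length 0
  offset=2 (pos 5, char 'e'): match length 2
  offset=3 (pos 4, char 'a'): match length 0
  offset=4 (pos 3, char 'a'): match length 0
  offset=5 (pos 2, char 'e'): match length 2
  offset=6 (pos 1, char 'f'): match length 0
  offset=7 (pos 0, char 'e'): match length 1
Longest match has length 2, found at offsets 2, 5; take the smallest, offset 2.
next_char = character at position 7 + 2 = 9 -> 'f'

Best match: offset=2, length=2 (matching 'ea' starting at position 5)
LZ77 triple: (2, 2, 'f')


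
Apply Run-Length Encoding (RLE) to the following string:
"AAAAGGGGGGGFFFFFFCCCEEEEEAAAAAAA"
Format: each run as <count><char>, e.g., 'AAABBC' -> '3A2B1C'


Scanning runs left to right:
  i=0: run of 'A' x 4 -> '4A'
  i=4: run of 'G' x 7 -> '7G'
  i=11: run of 'F' x 6 -> '6F'
  i=17: run of 'C' x 3 -> '3C'
  i=20: run of 'E' x 5 -> '5E'
  i=25: run of 'A' x 7 -> '7A'

RLE = 4A7G6F3C5E7A


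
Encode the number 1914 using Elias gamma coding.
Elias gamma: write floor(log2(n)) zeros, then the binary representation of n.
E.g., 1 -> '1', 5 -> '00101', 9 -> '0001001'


num_bits = floor(log2(1914)) + 1 = 11
leading_zeros = num_bits - 1 = 10
binary(1914) = 11101111010

Elias gamma(1914) = '0000000000' + '11101111010' = 000000000011101111010 (21 bits)


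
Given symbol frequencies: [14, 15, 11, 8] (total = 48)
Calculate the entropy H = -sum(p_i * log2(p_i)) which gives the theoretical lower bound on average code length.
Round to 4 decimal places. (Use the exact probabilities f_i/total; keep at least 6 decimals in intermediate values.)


Per-symbol terms -p_i * log2(p_i) with p_i = f_i/48:
  p = 14/48 = 0.291667: log2(p) = -1.777608, -p*log2(p) = 0.518469
  p = 15/48 = 0.312500: log2(p) = -1.678072, -p*log2(p) = 0.524397
  p = 11/48 = 0.229167: log2(p) = -2.125531, -p*log2(p) = 0.487101
  p = 8/48 = 0.166667: log2(p) = -2.584963, -p*log2(p) = 0.430827
H = 0.518469 + 0.524397 + 0.487101 + 0.430827 = 1.960794

H = 1.9608 bits/symbol


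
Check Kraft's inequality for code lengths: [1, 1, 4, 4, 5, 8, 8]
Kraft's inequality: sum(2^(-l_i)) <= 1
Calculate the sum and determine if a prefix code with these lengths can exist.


Sum = 2^(-1) + 2^(-1) + 2^(-4) + 2^(-4) + 2^(-5) + 2^(-8) + 2^(-8)
    = 0.5 + 0.5 + 0.0625 + 0.0625 + 0.03125 + 0.00390625 + 0.00390625
    = 298/256 = 1.1640625
Since 1.1640625 > 1, Kraft's inequality is NOT satisfied.
A prefix code with these lengths CANNOT exist.

Kraft sum = 1.1640625. Not satisfied.


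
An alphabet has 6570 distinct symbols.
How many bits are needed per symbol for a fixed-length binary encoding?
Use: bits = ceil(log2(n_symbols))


log2(6570) = 12.6817
Bracket: 2^12 = 4096 < 6570 <= 2^13 = 8192
So ceil(log2(6570)) = 13

bits = ceil(log2(6570)) = ceil(12.6817) = 13 bits


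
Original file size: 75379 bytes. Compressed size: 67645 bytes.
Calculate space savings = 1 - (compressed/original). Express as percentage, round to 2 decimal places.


ratio = compressed/original = 67645/75379 = 0.897398
savings = 1 - ratio = 1 - 0.897398 = 0.102602
as a percentage: 0.102602 * 100 = 10.26%

Space savings = 1 - 67645/75379 = 10.26%


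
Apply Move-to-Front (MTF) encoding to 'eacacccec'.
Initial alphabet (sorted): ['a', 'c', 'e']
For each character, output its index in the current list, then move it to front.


MTF encoding:
'e': index 2 in ['a', 'c', 'e'] -> ['e', 'a', 'c']
'a': index 1 in ['e', 'a', 'c'] -> ['a', 'e', 'c']
'c': index 2 in ['a', 'e', 'c'] -> ['c', 'a', 'e']
'a': index 1 in ['c', 'a', 'e'] -> ['a', 'c', 'e']
'c': index 1 in ['a', 'c', 'e'] -> ['c', 'a', 'e']
'c': index 0 in ['c', 'a', 'e'] -> ['c', 'a', 'e']
'c': index 0 in ['c', 'a', 'e'] -> ['c', 'a', 'e']
'e': index 2 in ['c', 'a', 'e'] -> ['e', 'c', 'a']
'c': index 1 in ['e', 'c', 'a'] -> ['c', 'e', 'a']


Output: [2, 1, 2, 1, 1, 0, 0, 2, 1]


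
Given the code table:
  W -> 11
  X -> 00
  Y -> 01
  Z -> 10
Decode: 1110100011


Decoding:
11 -> W
10 -> Z
10 -> Z
00 -> X
11 -> W


Result: WZZXW


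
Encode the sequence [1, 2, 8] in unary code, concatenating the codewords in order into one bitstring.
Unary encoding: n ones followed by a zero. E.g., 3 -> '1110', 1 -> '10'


Encode each number as n ones followed by a terminating 0:
  1 -> 10 (2 bits)
  2 -> 110 (3 bits)
  8 -> 111111110 (9 bits)
Total length = 2 + 3 + 9 = 14 bits.

Unary([1, 2, 8]) = 10110111111110 (14 bits)


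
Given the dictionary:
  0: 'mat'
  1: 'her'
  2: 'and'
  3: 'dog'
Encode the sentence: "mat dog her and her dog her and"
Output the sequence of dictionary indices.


Look up each word in the dictionary:
  'mat' -> 0
  'dog' -> 3
  'her' -> 1
  'and' -> 2
  'her' -> 1
  'dog' -> 3
  'her' -> 1
  'and' -> 2

Encoded: [0, 3, 1, 2, 1, 3, 1, 2]


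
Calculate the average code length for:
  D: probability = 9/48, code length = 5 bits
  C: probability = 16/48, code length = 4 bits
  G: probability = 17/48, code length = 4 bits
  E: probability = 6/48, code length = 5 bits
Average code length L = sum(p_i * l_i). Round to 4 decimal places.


Weighted contributions p_i * l_i:
  D: (9/48) * 5 = 45/48
  C: (16/48) * 4 = 64/48
  G: (17/48) * 4 = 68/48
  E: (6/48) * 5 = 30/48
Sum = (45 + 64 + 68 + 30)/48 = 207/48

L = 207/48 = 4.3125 bits/symbol


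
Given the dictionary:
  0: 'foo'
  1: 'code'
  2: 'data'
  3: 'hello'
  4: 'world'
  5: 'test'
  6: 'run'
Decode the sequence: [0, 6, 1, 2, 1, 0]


Look up each index in the dictionary:
  0 -> 'foo'
  6 -> 'run'
  1 -> 'code'
  2 -> 'data'
  1 -> 'code'
  0 -> 'foo'

Decoded: "foo run code data code foo"


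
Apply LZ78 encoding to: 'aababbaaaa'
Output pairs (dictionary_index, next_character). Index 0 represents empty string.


LZ78 encoding steps:
Dictionary: {0: ''}
Step 1: w='' (idx 0), next='a' -> output (0, 'a'), add 'a' as idx 1
Step 2: w='a' (idx 1), next='b' -> output (1, 'b'), add 'ab' as idx 2
Step 3: w='ab' (idx 2), next='b' -> output (2, 'b'), add 'abb' as idx 3
Step 4: w='a' (idx 1), next='a' -> output (1, 'a'), add 'aa' as idx 4
Step 5: w='aa' (idx 4), end of input -> output (4, '')


Encoded: [(0, 'a'), (1, 'b'), (2, 'b'), (1, 'a'), (4, '')]


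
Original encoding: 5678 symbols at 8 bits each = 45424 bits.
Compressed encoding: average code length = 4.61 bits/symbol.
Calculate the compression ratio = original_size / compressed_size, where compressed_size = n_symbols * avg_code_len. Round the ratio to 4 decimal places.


original_size = n_symbols * orig_bits = 5678 * 8 = 45424 bits
compressed_size = n_symbols * avg_code_len = 5678 * 4.61 = 26175.58 bits
ratio = original_size / compressed_size = 45424 / 26175.58 = 1.7354

Compression ratio = 1.7354


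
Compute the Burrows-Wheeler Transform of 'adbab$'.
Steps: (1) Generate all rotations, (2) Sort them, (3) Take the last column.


Rotations (sorted):
  0: $adbab -> last char: b
  1: ab$adb -> last char: b
  2: adbab$ -> last char: $
  3: b$adba -> last char: a
  4: bab$ad -> last char: d
  5: dbab$a -> last char: a


BWT = bb$ada


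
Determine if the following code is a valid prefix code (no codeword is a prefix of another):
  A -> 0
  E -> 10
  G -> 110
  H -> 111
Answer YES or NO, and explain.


Checking each pair (does one codeword prefix another?):
  A='0' vs E='10': no prefix
  A='0' vs G='110': no prefix
  A='0' vs H='111': no prefix
  E='10' vs A='0': no prefix
  E='10' vs G='110': no prefix
  E='10' vs H='111': no prefix
  G='110' vs A='0': no prefix
  G='110' vs E='10': no prefix
  G='110' vs H='111': no prefix
  H='111' vs A='0': no prefix
  H='111' vs E='10': no prefix
  H='111' vs G='110': no prefix
No violation found over all pairs.

YES -- this is a valid prefix code. No codeword is a prefix of any other codeword.


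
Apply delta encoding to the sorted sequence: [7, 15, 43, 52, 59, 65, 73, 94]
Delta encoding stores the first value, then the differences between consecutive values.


First value: 7
Deltas:
  15 - 7 = 8
  43 - 15 = 28
  52 - 43 = 9
  59 - 52 = 7
  65 - 59 = 6
  73 - 65 = 8
  94 - 73 = 21


Delta encoded: [7, 8, 28, 9, 7, 6, 8, 21]


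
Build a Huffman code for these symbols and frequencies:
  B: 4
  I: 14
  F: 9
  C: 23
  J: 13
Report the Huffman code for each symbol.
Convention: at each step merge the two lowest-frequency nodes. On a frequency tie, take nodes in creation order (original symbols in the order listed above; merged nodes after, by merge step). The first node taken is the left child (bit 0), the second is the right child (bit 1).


Huffman tree construction:
Step 1: Merge B(4) + F(9) = 13
Step 2: Merge J(13) + (B+F)(13) = 26
Step 3: Merge I(14) + C(23) = 37
Step 4: Merge (J+(B+F))(26) + (I+C)(37) = 63
Read each symbol's code off the tree from the root (left child = 0, right child = 1).

Codes:
  B: 010 (length 3)
  I: 10 (length 2)
  F: 011 (length 3)
  C: 11 (length 2)
  J: 00 (length 2)
Average code length: 139/63 = 2.2063 bits/symbol


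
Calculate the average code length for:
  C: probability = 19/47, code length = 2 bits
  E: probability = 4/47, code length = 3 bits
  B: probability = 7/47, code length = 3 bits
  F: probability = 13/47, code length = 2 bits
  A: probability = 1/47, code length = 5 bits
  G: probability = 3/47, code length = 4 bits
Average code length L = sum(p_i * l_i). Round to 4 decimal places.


Weighted contributions p_i * l_i:
  C: (19/47) * 2 = 38/47
  E: (4/47) * 3 = 12/47
  B: (7/47) * 3 = 21/47
  F: (13/47) * 2 = 26/47
  A: (1/47) * 5 = 5/47
  G: (3/47) * 4 = 12/47
Sum = (38 + 12 + 21 + 26 + 5 + 12)/47 = 114/47

L = 114/47 = 2.4255 bits/symbol


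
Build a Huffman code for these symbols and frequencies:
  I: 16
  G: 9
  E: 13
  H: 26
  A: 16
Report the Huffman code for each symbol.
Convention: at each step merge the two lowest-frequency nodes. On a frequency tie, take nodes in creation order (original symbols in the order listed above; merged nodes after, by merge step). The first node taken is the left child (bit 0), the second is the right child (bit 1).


Huffman tree construction:
Step 1: Merge G(9) + E(13) = 22
Step 2: Merge I(16) + A(16) = 32
Step 3: Merge (G+E)(22) + H(26) = 48
Step 4: Merge (I+A)(32) + ((G+E)+H)(48) = 80
Read each symbol's code off the tree from the root (left child = 0, right child = 1).

Codes:
  I: 00 (length 2)
  G: 100 (length 3)
  E: 101 (length 3)
  H: 11 (length 2)
  A: 01 (length 2)
Average code length: 182/80 = 2.2750 bits/symbol
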